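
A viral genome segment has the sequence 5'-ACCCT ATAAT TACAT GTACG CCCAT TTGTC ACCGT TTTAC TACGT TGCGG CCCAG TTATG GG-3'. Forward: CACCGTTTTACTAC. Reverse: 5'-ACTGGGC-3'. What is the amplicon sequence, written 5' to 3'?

Forward primer CACCGTTTTACTAC is found on the top strand at positions 30–43.
Reverse complement of the reverse primer: GCCCAGT. This occurs on the top strand at positions 50–56.
The product is the template from position 30 through 56 (27 bp).

5'-CACCGTTTTACTACGTTGCGGCCCAGT-3'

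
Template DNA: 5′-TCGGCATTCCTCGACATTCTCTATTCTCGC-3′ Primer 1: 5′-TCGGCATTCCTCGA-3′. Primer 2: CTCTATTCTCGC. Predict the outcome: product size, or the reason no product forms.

No product — both primers anneal to the same strand and extend in the same direction.

Primer 1 (TCGGCATTCCTCGA) matches the top strand at positions 1–14 (3' end points downstream).
Primer 2 (CTCTATTCTCGC) also matches the top strand directly, at positions 19–30 — its reverse complement GCGAGAATAGAG is not present.
Both primers anneal to the bottom strand with 3' ends pointing the same way, so neither can prime synthesis back toward the other.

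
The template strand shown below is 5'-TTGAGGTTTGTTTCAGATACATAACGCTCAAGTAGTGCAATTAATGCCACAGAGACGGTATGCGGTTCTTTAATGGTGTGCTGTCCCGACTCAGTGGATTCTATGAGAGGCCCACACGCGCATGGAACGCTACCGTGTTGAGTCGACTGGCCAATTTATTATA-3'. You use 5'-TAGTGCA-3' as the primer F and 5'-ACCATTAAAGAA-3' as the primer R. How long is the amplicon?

45 bp

Forward primer TAGTGCA is found on the top strand at positions 33–39.
Taking the reverse complement of ACCATTAAAGAA gives TTCTTTAATGGT, found at positions 66–77 on the template; the primer anneals here to the top strand with its 3' end pointing upstream.
Amplicon spans positions 33–77: 45 bp.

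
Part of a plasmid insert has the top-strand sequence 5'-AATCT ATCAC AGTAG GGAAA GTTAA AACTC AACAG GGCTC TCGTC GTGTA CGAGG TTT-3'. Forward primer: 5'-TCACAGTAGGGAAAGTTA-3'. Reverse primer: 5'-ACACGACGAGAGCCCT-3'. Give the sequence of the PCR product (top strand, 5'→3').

5'-TCACAGTAGGGAAAGTTAAAACTCAACAGGGCTCTCGTCGTGT-3'

Scanning the template, TCACAGTAGGGAAAGTTA occurs at positions 7–24; this primer anneals to the bottom strand there with its 3' end pointing downstream.
Reverse complement of the reverse primer: AGGGCTCTCGTCGTGT. This occurs on the top strand at positions 34–49.
The product is the template from position 7 through 49 (43 bp).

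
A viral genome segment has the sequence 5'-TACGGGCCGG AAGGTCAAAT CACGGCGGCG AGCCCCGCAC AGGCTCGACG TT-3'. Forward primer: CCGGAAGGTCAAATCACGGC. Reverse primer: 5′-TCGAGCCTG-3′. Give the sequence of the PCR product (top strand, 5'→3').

The forward primer matches the template at positions 7–26.
The reverse primer's reverse complement is CAGGCTCGA, which matches the template at positions 40–48.
The product is the template from position 7 through 48 (42 bp).

5'-CCGGAAGGTCAAATCACGGCGGCGAGCCCCGCACAGGCTCGA-3'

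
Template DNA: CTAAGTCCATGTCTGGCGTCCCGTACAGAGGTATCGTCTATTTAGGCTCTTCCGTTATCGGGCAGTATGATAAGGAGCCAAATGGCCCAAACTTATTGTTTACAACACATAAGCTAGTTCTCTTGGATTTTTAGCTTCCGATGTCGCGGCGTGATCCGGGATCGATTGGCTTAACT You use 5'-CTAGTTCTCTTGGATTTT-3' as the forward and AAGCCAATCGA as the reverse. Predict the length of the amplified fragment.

Scanning the template, CTAGTTCTCTTGGATTTT occurs at positions 114–131; this primer anneals to the bottom strand there with its 3' end pointing downstream.
The reverse primer's reverse complement is TCGATTGGCTT, which matches the template at positions 162–172.
Product length = (reverse-primer end) − (forward-primer start) + 1 = 172 − 114 + 1 = 59 bp.

59 bp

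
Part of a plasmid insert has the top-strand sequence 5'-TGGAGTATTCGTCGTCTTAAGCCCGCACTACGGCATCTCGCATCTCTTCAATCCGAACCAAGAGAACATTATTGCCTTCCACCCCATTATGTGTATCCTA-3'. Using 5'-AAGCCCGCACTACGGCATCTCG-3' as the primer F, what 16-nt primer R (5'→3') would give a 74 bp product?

The forward primer binds at positions 19–40, so a 74 bp product ends at position 19 + 74 − 1 = 92.
The reverse primer anneals to the top strand over positions 77–92, i.e. to TTCCACCCCATTATGT.
Its sequence written 5'→3' is the reverse complement: ACATAATGGGGTGGAA.

5'-ACATAATGGGGTGGAA-3'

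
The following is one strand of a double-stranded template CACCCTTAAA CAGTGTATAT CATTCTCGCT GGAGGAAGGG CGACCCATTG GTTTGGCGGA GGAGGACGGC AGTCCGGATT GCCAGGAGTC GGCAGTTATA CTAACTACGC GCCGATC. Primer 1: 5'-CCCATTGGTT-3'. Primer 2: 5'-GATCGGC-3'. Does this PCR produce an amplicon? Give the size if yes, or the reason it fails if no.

Yes — a 74 bp product.

Primer 1 (CCCATTGGTT) matches the top strand at positions 44–53; it acts as a forward primer.
Primer 2's reverse complement is GCCGATC, matching the top strand at positions 111–117; it acts as a reverse primer.
The 3' ends face each other across positions 44–117, giving a 74 bp product.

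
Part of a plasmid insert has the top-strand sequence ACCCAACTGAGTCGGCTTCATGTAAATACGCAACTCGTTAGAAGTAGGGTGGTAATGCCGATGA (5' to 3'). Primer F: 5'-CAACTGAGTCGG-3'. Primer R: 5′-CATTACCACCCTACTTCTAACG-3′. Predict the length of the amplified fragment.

The forward primer matches the template at positions 4–15.
Taking the reverse complement of CATTACCACCCTACTTCTAACG gives CGTTAGAAGTAGGGTGGTAATG, found at positions 36–57 on the template; the primer anneals here to the top strand with its 3' end pointing upstream.
Product length = (reverse-primer end) − (forward-primer start) + 1 = 57 − 4 + 1 = 54 bp.

54 bp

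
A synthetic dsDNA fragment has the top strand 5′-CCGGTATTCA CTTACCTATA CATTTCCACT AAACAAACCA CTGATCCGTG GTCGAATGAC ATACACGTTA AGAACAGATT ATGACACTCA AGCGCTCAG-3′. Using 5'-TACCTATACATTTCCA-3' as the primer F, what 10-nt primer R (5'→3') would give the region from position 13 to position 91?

The product's 3' end on the top strand is position 91.
The reverse primer anneals to the top strand over positions 82–91, i.e. to TGACACTCAA.
Its sequence written 5'→3' is the reverse complement: TTGAGTGTCA.

5'-TTGAGTGTCA-3'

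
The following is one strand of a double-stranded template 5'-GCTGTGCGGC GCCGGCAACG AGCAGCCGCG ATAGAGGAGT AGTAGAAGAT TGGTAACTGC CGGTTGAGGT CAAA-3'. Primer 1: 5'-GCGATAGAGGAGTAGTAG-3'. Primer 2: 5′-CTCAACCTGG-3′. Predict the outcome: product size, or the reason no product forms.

Primer 2 (CTCAACCTGG) does not match the top strand, and its reverse complement CCAGGTTGAG does not match either.
With no annealing site for primer 2, no amplification occurs.

No product — primer 2 has no binding site in the template.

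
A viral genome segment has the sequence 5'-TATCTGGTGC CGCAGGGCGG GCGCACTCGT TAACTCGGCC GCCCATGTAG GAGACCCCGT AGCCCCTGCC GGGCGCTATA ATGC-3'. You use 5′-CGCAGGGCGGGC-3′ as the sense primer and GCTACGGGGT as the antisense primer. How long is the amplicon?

53 bp

Scanning the template, CGCAGGGCGGGC occurs at positions 11–22; this primer anneals to the bottom strand there with its 3' end pointing downstream.
The reverse primer's reverse complement is ACCCCGTAGC, which matches the template at positions 54–63.
The product runs from position 11 to position 63, so its length is 63 − 11 + 1 = 53 bp.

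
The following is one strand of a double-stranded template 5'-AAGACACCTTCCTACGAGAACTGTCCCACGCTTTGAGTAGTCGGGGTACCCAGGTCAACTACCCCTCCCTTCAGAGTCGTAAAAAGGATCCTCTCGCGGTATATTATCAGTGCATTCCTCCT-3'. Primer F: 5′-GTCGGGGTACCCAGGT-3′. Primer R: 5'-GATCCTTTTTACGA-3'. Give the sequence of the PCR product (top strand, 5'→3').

Forward primer GTCGGGGTACCCAGGT is found on the top strand at positions 40–55.
Taking the reverse complement of GATCCTTTTTACGA gives TCGTAAAAAGGATC, found at positions 77–90 on the template; the primer anneals here to the top strand with its 3' end pointing upstream.
The product is the template from position 40 through 90 (51 bp).

5'-GTCGGGGTACCCAGGTCAACTACCCCTCCCTTCAGAGTCGTAAAAAGGATC-3'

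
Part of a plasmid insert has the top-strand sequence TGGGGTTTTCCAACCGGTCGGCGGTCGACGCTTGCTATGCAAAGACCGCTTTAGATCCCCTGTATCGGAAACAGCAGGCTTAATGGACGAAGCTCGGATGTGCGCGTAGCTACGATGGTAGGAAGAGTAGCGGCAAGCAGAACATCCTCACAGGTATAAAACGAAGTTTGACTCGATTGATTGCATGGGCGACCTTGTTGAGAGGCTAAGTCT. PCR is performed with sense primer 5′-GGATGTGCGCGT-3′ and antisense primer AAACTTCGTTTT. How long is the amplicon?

74 bp

Forward primer GGATGTGCGCGT is found on the top strand at positions 96–107.
The reverse primer's reverse complement is AAAACGAAGTTT, which matches the template at positions 158–169.
Product length = (reverse-primer end) − (forward-primer start) + 1 = 169 − 96 + 1 = 74 bp.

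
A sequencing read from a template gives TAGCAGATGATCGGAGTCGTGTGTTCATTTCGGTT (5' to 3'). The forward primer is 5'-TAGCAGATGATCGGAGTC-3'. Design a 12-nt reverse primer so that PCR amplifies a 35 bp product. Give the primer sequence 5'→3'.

The forward primer binds at positions 1–18, so a 35 bp product ends at position 1 + 35 − 1 = 35.
The reverse primer anneals to the top strand over positions 24–35, i.e. to TTCATTTCGGTT.
Its sequence written 5'→3' is the reverse complement: AACCGAAATGAA.

5'-AACCGAAATGAA-3'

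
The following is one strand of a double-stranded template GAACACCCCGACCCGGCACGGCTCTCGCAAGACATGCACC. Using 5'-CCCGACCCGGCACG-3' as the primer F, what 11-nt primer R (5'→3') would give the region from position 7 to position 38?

5'-TGCATGTCTTG-3'

The product's 3' end on the top strand is position 38.
The reverse primer anneals to the top strand over positions 28–38, i.e. to CAAGACATGCA.
Its sequence written 5'→3' is the reverse complement: TGCATGTCTTG.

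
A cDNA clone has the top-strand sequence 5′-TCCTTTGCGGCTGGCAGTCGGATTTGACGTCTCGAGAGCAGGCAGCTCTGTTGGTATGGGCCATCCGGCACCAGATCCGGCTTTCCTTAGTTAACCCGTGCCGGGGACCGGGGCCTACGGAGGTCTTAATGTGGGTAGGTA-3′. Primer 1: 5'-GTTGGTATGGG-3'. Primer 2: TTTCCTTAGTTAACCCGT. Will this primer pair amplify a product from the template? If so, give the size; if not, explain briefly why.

No product — both primers anneal to the same strand and extend in the same direction.

Primer 1 (GTTGGTATGGG) matches the top strand at positions 50–60 (3' end points downstream).
Primer 2 (TTTCCTTAGTTAACCCGT) also matches the top strand directly, at positions 82–99 — its reverse complement ACGGGTTAACTAAGGAAA is not present.
Both primers anneal to the bottom strand with 3' ends pointing the same way, so neither can prime synthesis back toward the other.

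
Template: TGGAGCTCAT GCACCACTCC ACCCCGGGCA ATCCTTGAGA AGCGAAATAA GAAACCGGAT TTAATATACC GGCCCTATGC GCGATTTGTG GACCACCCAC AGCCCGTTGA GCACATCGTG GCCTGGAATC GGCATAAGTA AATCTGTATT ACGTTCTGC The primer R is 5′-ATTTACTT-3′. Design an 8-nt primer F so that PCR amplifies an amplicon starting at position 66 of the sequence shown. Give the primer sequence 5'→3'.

5'-ATACCGGC-3'

The reverse primer's reverse complement AAGTAAAT matches the template at positions 136–143; the product starts at position 66.
The forward primer is identical to the top strand over positions 66–73: ATACCGGC.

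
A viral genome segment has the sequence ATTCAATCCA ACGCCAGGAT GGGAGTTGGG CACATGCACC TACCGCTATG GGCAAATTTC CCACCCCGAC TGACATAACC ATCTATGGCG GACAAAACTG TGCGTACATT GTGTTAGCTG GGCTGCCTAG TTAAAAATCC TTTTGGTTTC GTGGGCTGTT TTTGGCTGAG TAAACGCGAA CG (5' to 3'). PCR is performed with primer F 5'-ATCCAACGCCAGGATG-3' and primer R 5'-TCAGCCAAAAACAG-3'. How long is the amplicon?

164 bp

Scanning the template, ATCCAACGCCAGGATG occurs at positions 6–21; this primer anneals to the bottom strand there with its 3' end pointing downstream.
Reverse complement of the reverse primer: CTGTTTTTGGCTGA. This occurs on the top strand at positions 156–169.
The product runs from position 6 to position 169, so its length is 169 − 6 + 1 = 164 bp.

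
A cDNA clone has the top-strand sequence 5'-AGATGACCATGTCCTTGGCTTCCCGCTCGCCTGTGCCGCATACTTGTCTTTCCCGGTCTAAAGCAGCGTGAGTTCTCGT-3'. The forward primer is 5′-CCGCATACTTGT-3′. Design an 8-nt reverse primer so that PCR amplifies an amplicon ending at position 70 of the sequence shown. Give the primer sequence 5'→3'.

The forward primer binds at positions 36–47; the product's 3' end on the top strand is position 70.
The reverse primer anneals to the top strand over positions 63–70, i.e. to GCAGCGTG.
Its sequence written 5'→3' is the reverse complement: CACGCTGC.

5'-CACGCTGC-3'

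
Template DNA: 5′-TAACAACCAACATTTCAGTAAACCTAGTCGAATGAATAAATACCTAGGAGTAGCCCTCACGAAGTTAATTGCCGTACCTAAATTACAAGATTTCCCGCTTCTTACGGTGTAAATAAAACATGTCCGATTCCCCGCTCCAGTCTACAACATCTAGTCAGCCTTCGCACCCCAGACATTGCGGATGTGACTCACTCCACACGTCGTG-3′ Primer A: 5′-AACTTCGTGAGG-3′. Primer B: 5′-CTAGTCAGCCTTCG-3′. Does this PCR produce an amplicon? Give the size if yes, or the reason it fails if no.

No product — the primers' 3' ends point away from each other.

Primer A (AACTTCGTGAGG) has reverse complement CCTCACGAAGTT, which matches the top strand at positions 55–66; primer A anneals to the top strand there with its 3' end pointing upstream toward position 55.
Primer B (CTAGTCAGCCTTCG) matches the top strand directly at positions 151–164; it anneals to the bottom strand with its 3' end pointing downstream toward position 164.
The 3' ends diverge (primer A extends toward position 1, primer B toward position 205), so the primers never converge on a shared product.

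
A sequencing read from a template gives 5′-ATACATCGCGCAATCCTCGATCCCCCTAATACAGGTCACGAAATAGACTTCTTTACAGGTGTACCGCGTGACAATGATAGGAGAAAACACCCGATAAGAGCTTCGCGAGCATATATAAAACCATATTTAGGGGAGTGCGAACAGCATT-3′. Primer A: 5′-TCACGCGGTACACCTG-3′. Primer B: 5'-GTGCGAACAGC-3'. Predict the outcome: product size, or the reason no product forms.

No product — the primers' 3' ends point away from each other.

Primer A (TCACGCGGTACACCTG) has reverse complement CAGGTGTACCGCGTGA, which matches the top strand at positions 56–71; primer A anneals to the top strand there with its 3' end pointing upstream toward position 56.
Primer B (GTGCGAACAGC) matches the top strand directly at positions 135–145; it anneals to the bottom strand with its 3' end pointing downstream toward position 145.
The 3' ends diverge (primer A extends toward position 1, primer B toward position 148), so the primers never converge on a shared product.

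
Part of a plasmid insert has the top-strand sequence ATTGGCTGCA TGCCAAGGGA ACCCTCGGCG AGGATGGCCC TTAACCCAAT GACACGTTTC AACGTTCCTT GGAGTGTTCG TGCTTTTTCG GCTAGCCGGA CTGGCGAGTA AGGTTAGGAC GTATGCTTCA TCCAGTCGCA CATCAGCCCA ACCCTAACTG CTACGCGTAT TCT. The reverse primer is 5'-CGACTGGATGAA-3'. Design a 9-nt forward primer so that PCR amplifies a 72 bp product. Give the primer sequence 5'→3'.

The reverse primer's reverse complement TTCATCCAGTCG matches the template at positions 127–138, so the product ends at position 138.
A 72 bp product then starts at position 138 − 72 + 1 = 67.
The forward primer is identical to the top strand there: CCTTGGAGT.

5'-CCTTGGAGT-3'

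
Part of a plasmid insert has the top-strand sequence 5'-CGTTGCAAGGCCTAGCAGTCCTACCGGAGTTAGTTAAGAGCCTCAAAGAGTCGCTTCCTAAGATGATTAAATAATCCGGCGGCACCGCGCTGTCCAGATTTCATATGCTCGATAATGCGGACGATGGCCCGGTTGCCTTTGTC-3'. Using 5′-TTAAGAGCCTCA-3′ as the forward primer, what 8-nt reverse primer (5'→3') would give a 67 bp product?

The forward primer binds at positions 34–45, so a 67 bp product ends at position 34 + 67 − 1 = 100.
The reverse primer anneals to the top strand over positions 93–100, i.e. to TCCAGATT.
Its sequence written 5'→3' is the reverse complement: AATCTGGA.

5'-AATCTGGA-3'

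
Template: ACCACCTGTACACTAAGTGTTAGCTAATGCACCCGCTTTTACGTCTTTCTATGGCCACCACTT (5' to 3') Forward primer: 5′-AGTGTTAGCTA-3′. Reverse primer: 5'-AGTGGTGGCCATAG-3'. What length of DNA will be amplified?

The forward primer matches the template at positions 16–26.
The reverse primer's reverse complement is CTATGGCCACCACT, which matches the template at positions 49–62.
Product length = (reverse-primer end) − (forward-primer start) + 1 = 62 − 16 + 1 = 47 bp.

47 bp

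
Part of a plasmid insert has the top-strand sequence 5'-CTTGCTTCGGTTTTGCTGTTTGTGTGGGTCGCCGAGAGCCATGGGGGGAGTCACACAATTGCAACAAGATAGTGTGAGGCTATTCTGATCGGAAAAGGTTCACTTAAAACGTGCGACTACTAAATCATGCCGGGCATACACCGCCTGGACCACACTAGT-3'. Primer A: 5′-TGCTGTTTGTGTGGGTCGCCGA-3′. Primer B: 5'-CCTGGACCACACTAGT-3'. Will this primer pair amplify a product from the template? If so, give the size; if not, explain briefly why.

No product — both primers anneal to the same strand and extend in the same direction.

Primer A (TGCTGTTTGTGTGGGTCGCCGA) matches the top strand at positions 14–35 (3' end points downstream).
Primer B (CCTGGACCACACTAGT) also matches the top strand directly, at positions 144–159 — its reverse complement ACTAGTGTGGTCCAGG is not present.
Both primers anneal to the bottom strand with 3' ends pointing the same way, so neither can prime synthesis back toward the other.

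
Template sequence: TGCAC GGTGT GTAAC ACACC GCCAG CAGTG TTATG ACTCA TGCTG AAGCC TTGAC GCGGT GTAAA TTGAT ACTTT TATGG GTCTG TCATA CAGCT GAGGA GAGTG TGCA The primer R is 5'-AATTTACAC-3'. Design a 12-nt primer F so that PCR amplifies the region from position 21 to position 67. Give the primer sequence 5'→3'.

The reverse primer's reverse complement GTGTAAATT matches the template at positions 59–67; the product starts at position 21.
The forward primer is identical to the top strand over positions 21–32: GCCAGCAGTGTT.

5'-GCCAGCAGTGTT-3'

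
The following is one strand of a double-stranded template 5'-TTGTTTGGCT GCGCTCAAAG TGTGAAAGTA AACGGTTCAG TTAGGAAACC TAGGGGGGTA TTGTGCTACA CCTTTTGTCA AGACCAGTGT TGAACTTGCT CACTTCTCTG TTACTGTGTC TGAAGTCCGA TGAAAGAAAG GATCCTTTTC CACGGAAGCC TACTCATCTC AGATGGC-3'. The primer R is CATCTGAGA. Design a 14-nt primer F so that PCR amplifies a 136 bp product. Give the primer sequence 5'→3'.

The reverse primer's reverse complement TCTCAGATG matches the template at positions 167–175, so the product ends at position 175.
A 136 bp product then starts at position 175 − 136 + 1 = 40.
The forward primer is identical to the top strand there: GTTAGGAAACCTAG.

5'-GTTAGGAAACCTAG-3'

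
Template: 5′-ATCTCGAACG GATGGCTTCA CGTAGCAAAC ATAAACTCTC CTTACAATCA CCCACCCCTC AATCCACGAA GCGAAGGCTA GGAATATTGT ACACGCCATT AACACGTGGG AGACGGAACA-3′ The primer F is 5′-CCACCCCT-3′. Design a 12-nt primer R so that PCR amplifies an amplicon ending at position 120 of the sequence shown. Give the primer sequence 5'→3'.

5'-TGTTCCGTCTCC-3'

The forward primer binds at positions 52–59; the product's 3' end on the top strand is position 120.
The reverse primer anneals to the top strand over positions 109–120, i.e. to GGAGACGGAACA.
Its sequence written 5'→3' is the reverse complement: TGTTCCGTCTCC.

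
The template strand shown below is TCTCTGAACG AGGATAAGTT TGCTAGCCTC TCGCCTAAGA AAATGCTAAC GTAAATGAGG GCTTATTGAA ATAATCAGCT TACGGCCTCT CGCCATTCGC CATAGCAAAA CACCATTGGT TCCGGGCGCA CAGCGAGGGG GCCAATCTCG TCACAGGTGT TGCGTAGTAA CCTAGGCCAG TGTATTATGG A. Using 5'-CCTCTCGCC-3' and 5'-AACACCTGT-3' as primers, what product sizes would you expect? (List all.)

135 bp, 76 bp

The forward primer CCTCTCGCC matches the top strand at positions 27–35, 86–94.
The reverse primer's reverse complement is ACAGGTGTT, matching at positions 153–161.
Each forward site pairs with the reverse site to give a product ending at position 161: sizes 135, 76 bp.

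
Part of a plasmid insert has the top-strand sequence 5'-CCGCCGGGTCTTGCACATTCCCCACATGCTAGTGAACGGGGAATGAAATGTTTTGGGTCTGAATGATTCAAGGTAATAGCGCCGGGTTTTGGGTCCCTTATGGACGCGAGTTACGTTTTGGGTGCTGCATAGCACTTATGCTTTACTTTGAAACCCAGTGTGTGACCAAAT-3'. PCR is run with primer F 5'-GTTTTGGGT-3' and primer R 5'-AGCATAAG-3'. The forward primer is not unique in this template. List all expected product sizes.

The forward primer GTTTTGGGT matches the top strand at positions 50–58, 86–94, 115–123.
The reverse primer's reverse complement is CTTATGCT, matching at positions 135–142.
Each forward site pairs with the reverse site to give a product ending at position 142: sizes 93, 57, 28 bp.

93 bp, 57 bp, 28 bp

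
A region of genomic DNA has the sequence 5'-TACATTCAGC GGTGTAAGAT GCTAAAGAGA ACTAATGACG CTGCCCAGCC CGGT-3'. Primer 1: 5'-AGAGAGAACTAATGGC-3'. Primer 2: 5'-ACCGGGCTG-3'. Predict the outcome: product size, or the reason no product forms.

Primer 1 (AGAGAGAACTAATGGC) does not match the top strand, and its reverse complement GCCATTAGTTCTCTCT does not match either.
With no annealing site for primer 1, no amplification occurs.

No product — primer 1 has no binding site in the template.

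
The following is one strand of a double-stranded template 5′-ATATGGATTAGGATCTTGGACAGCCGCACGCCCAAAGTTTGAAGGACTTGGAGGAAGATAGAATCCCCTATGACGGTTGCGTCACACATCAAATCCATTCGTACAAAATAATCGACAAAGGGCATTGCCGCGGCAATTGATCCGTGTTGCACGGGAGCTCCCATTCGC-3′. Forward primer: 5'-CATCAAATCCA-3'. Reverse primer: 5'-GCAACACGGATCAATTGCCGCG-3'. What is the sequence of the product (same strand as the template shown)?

5'-CATCAAATCCATTCGTACAAAATAATCGACAAAGGGCATTGCCGCGGCAATTGATCCGTGTTGC-3'

Scanning the template, CATCAAATCCA occurs at positions 87–97; this primer anneals to the bottom strand there with its 3' end pointing downstream.
Taking the reverse complement of GCAACACGGATCAATTGCCGCG gives CGCGGCAATTGATCCGTGTTGC, found at positions 129–150 on the template; the primer anneals here to the top strand with its 3' end pointing upstream.
The product is the template from position 87 through 150 (64 bp).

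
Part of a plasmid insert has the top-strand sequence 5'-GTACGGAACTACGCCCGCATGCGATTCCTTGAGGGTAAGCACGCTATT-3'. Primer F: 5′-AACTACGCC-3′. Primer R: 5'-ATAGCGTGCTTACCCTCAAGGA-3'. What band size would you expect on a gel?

41 bp

Scanning the template, AACTACGCC occurs at positions 7–15; this primer anneals to the bottom strand there with its 3' end pointing downstream.
The reverse primer's reverse complement is TCCTTGAGGGTAAGCACGCTAT, which matches the template at positions 26–47.
Product length = (reverse-primer end) − (forward-primer start) + 1 = 47 − 7 + 1 = 41 bp.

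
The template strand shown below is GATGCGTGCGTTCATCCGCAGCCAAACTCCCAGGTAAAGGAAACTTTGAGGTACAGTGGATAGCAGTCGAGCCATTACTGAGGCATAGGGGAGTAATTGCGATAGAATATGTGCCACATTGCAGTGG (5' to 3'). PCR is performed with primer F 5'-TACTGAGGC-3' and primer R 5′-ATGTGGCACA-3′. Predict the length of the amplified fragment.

44 bp

Forward primer TACTGAGGC is found on the top strand at positions 76–84.
The reverse primer's reverse complement is TGTGCCACAT, which matches the template at positions 110–119.
Product length = (reverse-primer end) − (forward-primer start) + 1 = 119 − 76 + 1 = 44 bp.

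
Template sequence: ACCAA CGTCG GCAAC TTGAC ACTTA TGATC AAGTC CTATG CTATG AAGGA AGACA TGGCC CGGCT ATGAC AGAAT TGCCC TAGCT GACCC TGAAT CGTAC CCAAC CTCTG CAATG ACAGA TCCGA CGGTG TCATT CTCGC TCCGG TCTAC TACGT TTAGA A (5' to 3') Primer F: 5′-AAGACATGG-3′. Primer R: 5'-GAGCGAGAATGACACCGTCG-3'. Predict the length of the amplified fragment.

93 bp

Scanning the template, AAGACATGG occurs at positions 50–58; this primer anneals to the bottom strand there with its 3' end pointing downstream.
Taking the reverse complement of GAGCGAGAATGACACCGTCG gives CGACGGTGTCATTCTCGCTC, found at positions 123–142 on the template; the primer anneals here to the top strand with its 3' end pointing upstream.
Product length = (reverse-primer end) − (forward-primer start) + 1 = 142 − 50 + 1 = 93 bp.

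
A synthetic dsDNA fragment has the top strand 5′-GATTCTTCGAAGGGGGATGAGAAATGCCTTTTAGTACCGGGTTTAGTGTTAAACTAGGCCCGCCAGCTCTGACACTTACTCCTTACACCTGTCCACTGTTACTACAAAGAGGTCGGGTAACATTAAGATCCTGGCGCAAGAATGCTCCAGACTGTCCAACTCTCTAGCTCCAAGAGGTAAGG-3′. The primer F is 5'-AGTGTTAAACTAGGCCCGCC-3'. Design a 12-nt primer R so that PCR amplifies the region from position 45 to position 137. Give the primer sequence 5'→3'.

5'-GCGCCAGGATCT-3'

The product's 3' end on the top strand is position 137.
The reverse primer anneals to the top strand over positions 126–137, i.e. to AGATCCTGGCGC.
Its sequence written 5'→3' is the reverse complement: GCGCCAGGATCT.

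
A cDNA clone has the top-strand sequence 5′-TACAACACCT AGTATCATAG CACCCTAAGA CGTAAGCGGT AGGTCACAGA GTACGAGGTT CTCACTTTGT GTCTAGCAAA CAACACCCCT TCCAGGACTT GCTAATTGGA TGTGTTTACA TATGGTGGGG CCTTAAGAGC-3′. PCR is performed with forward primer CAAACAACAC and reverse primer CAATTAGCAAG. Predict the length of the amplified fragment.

Forward primer CAAACAACAC is found on the top strand at positions 77–86.
The reverse primer's reverse complement is CTTGCTAATTG, which matches the template at positions 98–108.
The product runs from position 77 to position 108, so its length is 108 − 77 + 1 = 32 bp.

32 bp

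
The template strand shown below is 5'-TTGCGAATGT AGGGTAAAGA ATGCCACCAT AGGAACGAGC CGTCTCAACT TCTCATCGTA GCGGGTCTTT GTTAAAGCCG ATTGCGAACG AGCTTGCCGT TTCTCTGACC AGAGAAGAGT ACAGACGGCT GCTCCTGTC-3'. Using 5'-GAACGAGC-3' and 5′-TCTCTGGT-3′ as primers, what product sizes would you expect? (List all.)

83 bp, 30 bp

The forward primer GAACGAGC matches the top strand at positions 33–40, 86–93.
The reverse primer's reverse complement is ACCAGAGA, matching at positions 108–115.
Each forward site pairs with the reverse site to give a product ending at position 115: sizes 83, 30 bp.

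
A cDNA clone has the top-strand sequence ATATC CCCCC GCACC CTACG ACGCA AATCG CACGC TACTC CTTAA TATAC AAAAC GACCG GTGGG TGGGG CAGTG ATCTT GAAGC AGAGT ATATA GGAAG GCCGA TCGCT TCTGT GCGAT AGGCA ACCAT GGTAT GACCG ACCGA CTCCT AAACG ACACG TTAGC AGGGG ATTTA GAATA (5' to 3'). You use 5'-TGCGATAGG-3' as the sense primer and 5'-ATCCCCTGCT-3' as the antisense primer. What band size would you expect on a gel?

58 bp

Forward primer TGCGATAGG is found on the top strand at positions 115–123.
Taking the reverse complement of ATCCCCTGCT gives AGCAGGGGAT, found at positions 163–172 on the template; the primer anneals here to the top strand with its 3' end pointing upstream.
The product runs from position 115 to position 172, so its length is 172 − 115 + 1 = 58 bp.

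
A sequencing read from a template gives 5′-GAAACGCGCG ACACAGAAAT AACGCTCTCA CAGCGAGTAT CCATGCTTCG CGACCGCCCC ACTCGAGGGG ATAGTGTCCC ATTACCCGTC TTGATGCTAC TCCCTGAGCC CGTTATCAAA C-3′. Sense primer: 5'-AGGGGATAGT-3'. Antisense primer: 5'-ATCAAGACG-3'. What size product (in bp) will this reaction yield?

30 bp

The forward primer matches the template at positions 66–75.
Taking the reverse complement of ATCAAGACG gives CGTCTTGAT, found at positions 87–95 on the template; the primer anneals here to the top strand with its 3' end pointing upstream.
Amplicon spans positions 66–95: 30 bp.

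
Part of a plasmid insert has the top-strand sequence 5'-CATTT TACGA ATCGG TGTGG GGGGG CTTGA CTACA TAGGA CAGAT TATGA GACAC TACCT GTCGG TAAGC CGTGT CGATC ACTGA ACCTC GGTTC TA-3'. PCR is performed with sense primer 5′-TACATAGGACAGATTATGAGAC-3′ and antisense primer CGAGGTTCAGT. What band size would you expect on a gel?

60 bp

Scanning the template, TACATAGGACAGATTATGAGAC occurs at positions 32–53; this primer anneals to the bottom strand there with its 3' end pointing downstream.
Reverse complement of the reverse primer: ACTGAACCTCG. This occurs on the top strand at positions 81–91.
Amplicon spans positions 32–91: 60 bp.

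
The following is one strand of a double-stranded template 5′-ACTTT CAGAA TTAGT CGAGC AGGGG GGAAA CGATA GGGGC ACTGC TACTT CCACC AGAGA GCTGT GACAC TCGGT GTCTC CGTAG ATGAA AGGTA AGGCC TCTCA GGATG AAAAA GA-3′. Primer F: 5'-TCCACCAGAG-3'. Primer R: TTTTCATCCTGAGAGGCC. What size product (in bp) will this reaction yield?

65 bp

Forward primer TCCACCAGAG is found on the top strand at positions 50–59.
The reverse primer's reverse complement is GGCCTCTCAGGATGAAAA, which matches the template at positions 97–114.
Amplicon spans positions 50–114: 65 bp.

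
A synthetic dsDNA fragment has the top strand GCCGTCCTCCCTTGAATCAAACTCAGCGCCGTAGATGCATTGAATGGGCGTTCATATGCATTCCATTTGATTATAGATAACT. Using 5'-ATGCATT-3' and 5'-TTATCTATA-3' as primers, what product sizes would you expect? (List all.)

The forward primer ATGCATT matches the top strand at positions 35–41, 56–62.
The reverse primer's reverse complement is TATAGATAA, matching at positions 72–80.
Each forward site pairs with the reverse site to give a product ending at position 80: sizes 46, 25 bp.

46 bp, 25 bp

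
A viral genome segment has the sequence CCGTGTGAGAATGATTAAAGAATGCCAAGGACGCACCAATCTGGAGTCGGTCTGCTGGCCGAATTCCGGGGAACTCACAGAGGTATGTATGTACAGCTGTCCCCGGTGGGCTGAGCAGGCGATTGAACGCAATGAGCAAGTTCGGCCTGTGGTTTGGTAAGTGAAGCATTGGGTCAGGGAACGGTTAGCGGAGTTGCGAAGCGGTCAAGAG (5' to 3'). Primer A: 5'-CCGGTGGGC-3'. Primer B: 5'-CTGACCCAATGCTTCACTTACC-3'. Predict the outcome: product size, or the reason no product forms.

Yes — a 75 bp product.

Primer A (CCGGTGGGC) matches the top strand at positions 103–111; it acts as a forward primer.
Primer B's reverse complement is GGTAAGTGAAGCATTGGGTCAG, matching the top strand at positions 156–177; it acts as a reverse primer.
The 3' ends face each other across positions 103–177, giving a 75 bp product.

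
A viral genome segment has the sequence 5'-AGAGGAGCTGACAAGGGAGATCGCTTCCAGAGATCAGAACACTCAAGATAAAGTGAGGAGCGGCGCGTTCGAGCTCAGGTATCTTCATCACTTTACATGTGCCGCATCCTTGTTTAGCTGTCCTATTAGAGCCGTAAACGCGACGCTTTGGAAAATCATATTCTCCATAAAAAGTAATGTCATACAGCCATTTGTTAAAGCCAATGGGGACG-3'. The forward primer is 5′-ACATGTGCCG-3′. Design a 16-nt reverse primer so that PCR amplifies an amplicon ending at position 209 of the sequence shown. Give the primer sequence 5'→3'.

5'-CCCCATTGGCTTTAAC-3'

The forward primer binds at positions 95–104; the product's 3' end on the top strand is position 209.
The reverse primer anneals to the top strand over positions 194–209, i.e. to GTTAAAGCCAATGGGG.
Its sequence written 5'→3' is the reverse complement: CCCCATTGGCTTTAAC.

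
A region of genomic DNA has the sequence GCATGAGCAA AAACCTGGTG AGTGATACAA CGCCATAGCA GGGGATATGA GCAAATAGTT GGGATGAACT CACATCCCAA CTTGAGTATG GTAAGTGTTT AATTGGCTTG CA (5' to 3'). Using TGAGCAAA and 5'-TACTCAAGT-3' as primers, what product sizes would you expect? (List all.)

85 bp, 41 bp

The forward primer TGAGCAAA matches the top strand at positions 4–11, 48–55.
The reverse primer's reverse complement is ACTTGAGTA, matching at positions 80–88.
Each forward site pairs with the reverse site to give a product ending at position 88: sizes 85, 41 bp.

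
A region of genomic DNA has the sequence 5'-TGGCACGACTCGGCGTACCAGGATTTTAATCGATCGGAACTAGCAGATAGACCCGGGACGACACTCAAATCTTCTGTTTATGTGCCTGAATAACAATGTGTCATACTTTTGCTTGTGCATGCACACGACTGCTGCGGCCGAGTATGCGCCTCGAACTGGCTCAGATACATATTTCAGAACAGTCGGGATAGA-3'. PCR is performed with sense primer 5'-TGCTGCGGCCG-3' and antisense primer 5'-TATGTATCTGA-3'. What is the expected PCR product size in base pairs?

Scanning the template, TGCTGCGGCCG occurs at positions 130–140; this primer anneals to the bottom strand there with its 3' end pointing downstream.
Taking the reverse complement of TATGTATCTGA gives TCAGATACATA, found at positions 161–171 on the template; the primer anneals here to the top strand with its 3' end pointing upstream.
Product length = (reverse-primer end) − (forward-primer start) + 1 = 171 − 130 + 1 = 42 bp.

42 bp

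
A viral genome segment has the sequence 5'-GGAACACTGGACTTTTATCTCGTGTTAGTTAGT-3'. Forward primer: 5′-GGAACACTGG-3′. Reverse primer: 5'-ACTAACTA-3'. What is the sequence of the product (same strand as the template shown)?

5'-GGAACACTGGACTTTTATCTCGTGTTAGTTAGT-3'

Scanning the template, GGAACACTGG occurs at positions 1–10; this primer anneals to the bottom strand there with its 3' end pointing downstream.
Taking the reverse complement of ACTAACTA gives TAGTTAGT, found at positions 26–33 on the template; the primer anneals here to the top strand with its 3' end pointing upstream.
The product is the template from position 1 through 33 (33 bp).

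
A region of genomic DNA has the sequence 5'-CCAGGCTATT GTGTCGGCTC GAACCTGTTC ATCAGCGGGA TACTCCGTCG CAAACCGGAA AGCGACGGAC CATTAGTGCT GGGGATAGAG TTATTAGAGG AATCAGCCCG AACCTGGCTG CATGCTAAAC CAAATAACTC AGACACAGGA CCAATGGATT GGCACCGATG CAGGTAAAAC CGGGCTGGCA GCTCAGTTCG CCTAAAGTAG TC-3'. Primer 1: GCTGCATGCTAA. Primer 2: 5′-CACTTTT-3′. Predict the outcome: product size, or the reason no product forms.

No product — primer 2 has no binding site in the template.

Primer 2 (CACTTTT) does not match the top strand, and its reverse complement AAAAGTG does not match either.
With no annealing site for primer 2, no amplification occurs.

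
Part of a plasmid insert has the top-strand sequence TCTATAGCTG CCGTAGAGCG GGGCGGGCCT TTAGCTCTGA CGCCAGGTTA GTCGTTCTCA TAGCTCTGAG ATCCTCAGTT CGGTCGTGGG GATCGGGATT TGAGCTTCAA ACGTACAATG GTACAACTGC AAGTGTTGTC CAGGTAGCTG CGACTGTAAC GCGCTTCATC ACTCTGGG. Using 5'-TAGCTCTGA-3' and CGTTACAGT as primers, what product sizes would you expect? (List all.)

130 bp, 101 bp

The forward primer TAGCTCTGA matches the top strand at positions 32–40, 61–69.
The reverse primer's reverse complement is ACTGTAACG, matching at positions 153–161.
Each forward site pairs with the reverse site to give a product ending at position 161: sizes 130, 101 bp.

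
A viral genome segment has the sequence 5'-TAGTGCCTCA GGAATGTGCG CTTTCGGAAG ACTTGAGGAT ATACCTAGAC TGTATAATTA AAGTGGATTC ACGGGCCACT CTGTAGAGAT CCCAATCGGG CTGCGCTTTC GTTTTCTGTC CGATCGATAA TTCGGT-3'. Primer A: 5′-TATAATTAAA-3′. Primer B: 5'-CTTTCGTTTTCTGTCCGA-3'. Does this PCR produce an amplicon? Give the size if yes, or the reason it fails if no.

Primer A (TATAATTAAA) matches the top strand at positions 53–62 (3' end points downstream).
Primer B (CTTTCGTTTTCTGTCCGA) also matches the top strand directly, at positions 106–123 — its reverse complement TCGGACAGAAAACGAAAG is not present.
Both primers anneal to the bottom strand with 3' ends pointing the same way, so neither can prime synthesis back toward the other.

No product — both primers anneal to the same strand and extend in the same direction.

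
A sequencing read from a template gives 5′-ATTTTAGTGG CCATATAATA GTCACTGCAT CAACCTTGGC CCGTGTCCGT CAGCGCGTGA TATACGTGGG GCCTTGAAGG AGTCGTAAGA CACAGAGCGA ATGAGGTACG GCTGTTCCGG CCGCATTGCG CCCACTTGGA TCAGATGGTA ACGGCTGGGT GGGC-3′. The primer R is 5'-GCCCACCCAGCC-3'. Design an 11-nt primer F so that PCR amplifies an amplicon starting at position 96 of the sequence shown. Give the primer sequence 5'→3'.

The reverse primer's reverse complement GGCTGGGTGGGC matches the template at positions 153–164; the product starts at position 96.
The forward primer is identical to the top strand over positions 96–106: AGCGAATGAGG.

5'-AGCGAATGAGG-3'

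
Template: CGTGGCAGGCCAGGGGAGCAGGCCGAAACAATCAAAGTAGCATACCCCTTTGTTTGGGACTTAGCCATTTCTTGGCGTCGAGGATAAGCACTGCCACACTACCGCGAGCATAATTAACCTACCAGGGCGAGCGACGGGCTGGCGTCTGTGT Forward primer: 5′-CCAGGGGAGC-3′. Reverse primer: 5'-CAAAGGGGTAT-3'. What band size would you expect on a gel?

Forward primer CCAGGGGAGC is found on the top strand at positions 10–19.
Taking the reverse complement of CAAAGGGGTAT gives ATACCCCTTTG, found at positions 42–52 on the template; the primer anneals here to the top strand with its 3' end pointing upstream.
The product runs from position 10 to position 52, so its length is 52 − 10 + 1 = 43 bp.

43 bp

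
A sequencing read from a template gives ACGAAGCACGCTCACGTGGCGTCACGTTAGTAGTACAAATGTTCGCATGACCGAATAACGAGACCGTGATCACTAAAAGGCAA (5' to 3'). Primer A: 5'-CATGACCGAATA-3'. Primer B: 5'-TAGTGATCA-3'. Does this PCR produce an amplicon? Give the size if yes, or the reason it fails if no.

Yes — a 30 bp product.

Primer A (CATGACCGAATA) matches the top strand at positions 46–57; it acts as a forward primer.
Primer B's reverse complement is TGATCACTA, matching the top strand at positions 67–75; it acts as a reverse primer.
The 3' ends face each other across positions 46–75, giving a 30 bp product.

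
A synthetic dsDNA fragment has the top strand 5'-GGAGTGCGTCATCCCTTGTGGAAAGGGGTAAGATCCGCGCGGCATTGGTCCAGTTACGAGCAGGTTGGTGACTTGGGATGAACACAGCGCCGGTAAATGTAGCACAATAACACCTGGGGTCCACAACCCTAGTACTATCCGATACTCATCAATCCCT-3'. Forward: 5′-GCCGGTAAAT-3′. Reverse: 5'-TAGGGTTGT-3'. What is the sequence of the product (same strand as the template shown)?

5'-GCCGGTAAATGTAGCACAATAACACCTGGGGTCCACAACCCTA-3'

Scanning the template, GCCGGTAAAT occurs at positions 89–98; this primer anneals to the bottom strand there with its 3' end pointing downstream.
Reverse complement of the reverse primer: ACAACCCTA. This occurs on the top strand at positions 123–131.
The product is the template from position 89 through 131 (43 bp).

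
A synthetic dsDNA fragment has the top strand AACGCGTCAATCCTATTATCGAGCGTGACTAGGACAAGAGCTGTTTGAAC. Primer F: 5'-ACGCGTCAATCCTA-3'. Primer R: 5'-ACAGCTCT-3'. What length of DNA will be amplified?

Forward primer ACGCGTCAATCCTA is found on the top strand at positions 2–15.
Taking the reverse complement of ACAGCTCT gives AGAGCTGT, found at positions 37–44 on the template; the primer anneals here to the top strand with its 3' end pointing upstream.
Amplicon spans positions 2–44: 43 bp.

43 bp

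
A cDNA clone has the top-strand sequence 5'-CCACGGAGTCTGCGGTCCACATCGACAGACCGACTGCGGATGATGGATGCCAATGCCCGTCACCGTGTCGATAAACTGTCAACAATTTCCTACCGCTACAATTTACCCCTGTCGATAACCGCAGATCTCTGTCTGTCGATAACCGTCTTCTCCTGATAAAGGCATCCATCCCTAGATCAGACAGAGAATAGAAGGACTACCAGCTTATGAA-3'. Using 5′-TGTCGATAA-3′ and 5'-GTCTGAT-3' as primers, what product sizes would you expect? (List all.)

The forward primer TGTCGATAA matches the top strand at positions 66–74, 110–118, 134–142.
The reverse primer's reverse complement is ATCAGAC, matching at positions 176–182.
Each forward site pairs with the reverse site to give a product ending at position 182: sizes 117, 73, 49 bp.

117 bp, 73 bp, 49 bp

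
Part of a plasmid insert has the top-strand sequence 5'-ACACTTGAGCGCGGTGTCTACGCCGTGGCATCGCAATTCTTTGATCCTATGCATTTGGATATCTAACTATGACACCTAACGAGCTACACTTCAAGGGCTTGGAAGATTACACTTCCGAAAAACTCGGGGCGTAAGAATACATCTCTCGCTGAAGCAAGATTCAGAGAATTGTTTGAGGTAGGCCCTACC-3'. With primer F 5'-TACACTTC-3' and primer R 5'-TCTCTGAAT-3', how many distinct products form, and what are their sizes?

Two products: 83 bp, 60 bp

The forward primer TACACTTC matches the top strand at positions 85–92, 108–115.
The reverse primer's reverse complement is ATTCAGAGA, matching at positions 159–167.
Each forward site pairs with the reverse site to give a product ending at position 167: sizes 83, 60 bp.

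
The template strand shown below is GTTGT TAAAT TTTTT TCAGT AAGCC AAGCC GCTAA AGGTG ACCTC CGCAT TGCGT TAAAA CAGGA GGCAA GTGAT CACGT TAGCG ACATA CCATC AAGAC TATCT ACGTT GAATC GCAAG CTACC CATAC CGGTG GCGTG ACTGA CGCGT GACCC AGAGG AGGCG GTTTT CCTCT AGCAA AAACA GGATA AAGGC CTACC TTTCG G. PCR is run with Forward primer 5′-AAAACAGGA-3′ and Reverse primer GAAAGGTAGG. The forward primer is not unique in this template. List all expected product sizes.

148 bp, 25 bp

The forward primer AAAACAGGA matches the top strand at positions 57–65, 180–188.
The reverse primer's reverse complement is CCTACCTTTC, matching at positions 195–204.
Each forward site pairs with the reverse site to give a product ending at position 204: sizes 148, 25 bp.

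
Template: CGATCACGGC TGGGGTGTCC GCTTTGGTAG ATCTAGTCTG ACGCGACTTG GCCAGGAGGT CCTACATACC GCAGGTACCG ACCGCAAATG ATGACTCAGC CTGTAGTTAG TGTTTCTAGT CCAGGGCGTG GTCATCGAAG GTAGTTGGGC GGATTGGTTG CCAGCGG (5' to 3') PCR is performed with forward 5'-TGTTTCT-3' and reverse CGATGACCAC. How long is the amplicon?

The forward primer matches the template at positions 111–117.
Reverse complement of the reverse primer: GTGGTCATCG. This occurs on the top strand at positions 128–137.
Product length = (reverse-primer end) − (forward-primer start) + 1 = 137 − 111 + 1 = 27 bp.

27 bp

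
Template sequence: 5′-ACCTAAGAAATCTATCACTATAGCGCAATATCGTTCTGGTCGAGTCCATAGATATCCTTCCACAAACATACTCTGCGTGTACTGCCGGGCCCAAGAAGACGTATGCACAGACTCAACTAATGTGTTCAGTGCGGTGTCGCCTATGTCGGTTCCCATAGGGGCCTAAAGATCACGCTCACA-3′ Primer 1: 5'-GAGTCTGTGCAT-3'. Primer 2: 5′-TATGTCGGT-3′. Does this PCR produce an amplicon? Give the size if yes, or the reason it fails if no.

No product — the primers' 3' ends point away from each other.

Primer 1 (GAGTCTGTGCAT) has reverse complement ATGCACAGACTC, which matches the top strand at positions 103–114; primer 1 anneals to the top strand there with its 3' end pointing upstream toward position 103.
Primer 2 (TATGTCGGT) matches the top strand directly at positions 142–150; it anneals to the bottom strand with its 3' end pointing downstream toward position 150.
The 3' ends diverge (primer 1 extends toward position 1, primer 2 toward position 180), so the primers never converge on a shared product.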